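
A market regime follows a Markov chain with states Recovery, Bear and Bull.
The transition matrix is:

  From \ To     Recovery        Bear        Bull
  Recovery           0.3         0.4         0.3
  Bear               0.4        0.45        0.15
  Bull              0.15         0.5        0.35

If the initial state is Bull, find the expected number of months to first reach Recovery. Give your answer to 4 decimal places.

3.7168

Let t(s) be the expected number of months to first reach Recovery from state s, with t(Recovery) = 0. Conditioning on the first month:
t(Bear) = 1 + 0.45·t(Bear) + 0.15·t(Bull)
t(Bull) = 1 + 0.5·t(Bear) + 0.35·t(Bull)
Solving: t(Bear) = 2.8319, t(Bull) = 3.7168.
Expected months from Bull to Recovery: 3.7168.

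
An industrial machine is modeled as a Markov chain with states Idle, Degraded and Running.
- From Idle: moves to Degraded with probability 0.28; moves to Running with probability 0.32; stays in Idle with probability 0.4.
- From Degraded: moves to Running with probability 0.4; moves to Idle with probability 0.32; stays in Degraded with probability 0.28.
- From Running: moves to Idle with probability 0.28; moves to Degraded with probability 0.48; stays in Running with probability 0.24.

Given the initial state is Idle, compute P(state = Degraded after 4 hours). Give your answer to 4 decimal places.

Propagate the distribution vector 4 hours from Idle.
After 0 hours: (1.0000, 0.0000, 0.0000)
After 1 hour: (0.4000, 0.2800, 0.3200)
After 2 hours: (0.3392, 0.3440, 0.3168)
After 3 hours: (0.3345, 0.3434, 0.3222)
After 4 hours: (0.3339, 0.3444, 0.3217)
P(in Degraded after 4 hours) = 0.3444

0.3444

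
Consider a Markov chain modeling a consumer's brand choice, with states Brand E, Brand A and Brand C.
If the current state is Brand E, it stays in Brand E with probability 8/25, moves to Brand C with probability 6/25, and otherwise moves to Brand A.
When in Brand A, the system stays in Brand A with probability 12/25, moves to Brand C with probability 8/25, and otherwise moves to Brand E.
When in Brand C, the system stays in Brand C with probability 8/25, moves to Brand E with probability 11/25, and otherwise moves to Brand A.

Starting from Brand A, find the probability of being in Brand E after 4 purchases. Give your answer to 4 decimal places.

0.3081

Propagate the distribution vector 4 purchases from Brand A.
After 0 purchases: (0.0000, 1.0000, 0.0000)
After 1 purchase: (0.2000, 0.4800, 0.3200)
After 2 purchases: (0.3008, 0.3952, 0.3040)
After 3 purchases: (0.3091, 0.3950, 0.2959)
After 4 purchases: (0.3081, 0.3966, 0.2953)
P(in Brand E after 4 purchases) = 0.3081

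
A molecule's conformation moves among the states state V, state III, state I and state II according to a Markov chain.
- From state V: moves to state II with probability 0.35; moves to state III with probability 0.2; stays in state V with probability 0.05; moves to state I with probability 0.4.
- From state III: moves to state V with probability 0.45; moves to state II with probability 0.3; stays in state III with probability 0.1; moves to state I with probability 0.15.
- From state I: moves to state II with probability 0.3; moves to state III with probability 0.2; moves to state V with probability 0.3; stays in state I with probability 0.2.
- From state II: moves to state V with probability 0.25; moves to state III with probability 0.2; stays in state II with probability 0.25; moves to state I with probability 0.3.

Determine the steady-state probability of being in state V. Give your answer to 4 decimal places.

0.2499

Let the stationary distribution be π with π = πP and π_1 + π_2 + π_3 + π_4 = 1.
π_1 = 0.05·π_1 + 0.45·π_2 + 0.3·π_3 + 0.25·π_4
π_2 = 0.2·π_1 + 0.1·π_2 + 0.2·π_3 + 0.2·π_4
π_3 = 0.4·π_1 + 0.15·π_2 + 0.2·π_3 + 0.3·π_4
Solving with the normalization constraint gives π = (0.2499, 0.1818, 0.2707, 0.2976).
So the stationary probability of state V is 0.2499.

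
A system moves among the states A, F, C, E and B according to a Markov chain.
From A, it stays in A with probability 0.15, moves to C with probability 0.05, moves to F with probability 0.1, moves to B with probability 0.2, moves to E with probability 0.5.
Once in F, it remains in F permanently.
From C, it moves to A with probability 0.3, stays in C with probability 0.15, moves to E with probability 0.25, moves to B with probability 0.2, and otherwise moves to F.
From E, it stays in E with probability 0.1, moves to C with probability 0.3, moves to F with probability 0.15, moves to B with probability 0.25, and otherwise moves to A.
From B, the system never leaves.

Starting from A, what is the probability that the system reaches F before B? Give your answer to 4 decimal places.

Let h(s) be the probability of absorption at F starting from transient state s. Then h(F) = 1 and h(B) = 0. By first-step analysis:
h(A) = 0.15·h(A) + 0.1·1 + 0.05·h(C) + 0.5·h(E) + 0.2·0
h(C) = 0.3·h(A) + 0.1·1 + 0.15·h(C) + 0.25·h(E) + 0.2·0
h(E) = 0.2·h(A) + 0.15·1 + 0.3·h(C) + 0.1·h(E) + 0.25·0
Solving: h(A) = 0.3499, h(C) = 0.3470, h(E) = 0.3601.
Starting from A, the probability is 0.3499.

0.3499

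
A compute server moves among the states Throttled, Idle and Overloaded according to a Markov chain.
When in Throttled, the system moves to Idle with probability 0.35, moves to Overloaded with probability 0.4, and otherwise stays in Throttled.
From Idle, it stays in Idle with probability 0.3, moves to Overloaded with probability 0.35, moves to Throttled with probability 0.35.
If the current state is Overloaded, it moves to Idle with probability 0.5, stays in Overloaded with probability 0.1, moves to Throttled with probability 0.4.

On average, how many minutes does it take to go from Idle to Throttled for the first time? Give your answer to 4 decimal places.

Let t(s) be the expected number of minutes to first reach Throttled from state s, with t(Throttled) = 0. Conditioning on the first minute:
t(Idle) = 1 + 0.3·t(Idle) + 0.35·t(Overloaded)
t(Overloaded) = 1 + 0.5·t(Idle) + 0.1·t(Overloaded)
Solving: t(Idle) = 2.7473, t(Overloaded) = 2.6374.
Expected minutes from Idle to Throttled: 2.7473.

2.7473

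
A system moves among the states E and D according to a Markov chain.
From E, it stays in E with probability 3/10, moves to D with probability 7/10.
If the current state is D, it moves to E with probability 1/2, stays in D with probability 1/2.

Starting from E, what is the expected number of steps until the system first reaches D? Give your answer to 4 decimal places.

1.4286

Let t(s) be the expected number of steps to first reach D from state s, with t(D) = 0. Conditioning on the first step:
t(E) = 1 + 0.3·t(E)
Solving: t(E) = 1.4286.
Expected steps from E to D: 1.4286.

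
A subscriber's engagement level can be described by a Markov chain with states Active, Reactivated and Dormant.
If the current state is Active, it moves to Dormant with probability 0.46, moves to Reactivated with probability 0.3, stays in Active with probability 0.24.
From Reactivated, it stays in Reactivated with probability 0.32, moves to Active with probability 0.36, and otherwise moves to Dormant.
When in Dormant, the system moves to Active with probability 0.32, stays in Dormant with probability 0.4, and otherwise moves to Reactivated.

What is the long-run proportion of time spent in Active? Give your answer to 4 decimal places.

0.3073

Let the stationary distribution be π with π = πP and π_1 + π_2 + π_3 = 1.
π_1 = 0.24·π_1 + 0.36·π_2 + 0.32·π_3
π_2 = 0.3·π_1 + 0.32·π_2 + 0.28·π_3
Solving with the normalization constraint gives π = (0.3073, 0.2981, 0.3946).
So the stationary probability of Active is 0.3073.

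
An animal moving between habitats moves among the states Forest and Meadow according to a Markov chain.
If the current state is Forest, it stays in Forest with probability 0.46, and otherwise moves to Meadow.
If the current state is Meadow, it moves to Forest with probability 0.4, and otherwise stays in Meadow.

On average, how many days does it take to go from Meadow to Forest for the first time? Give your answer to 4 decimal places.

2.5000

Let t(s) be the expected number of days to first reach Forest from state s, with t(Forest) = 0. Conditioning on the first day:
t(Meadow) = 1 + 0.6·t(Meadow)
Solving: t(Meadow) = 2.5000.
Expected days from Meadow to Forest: 2.5000.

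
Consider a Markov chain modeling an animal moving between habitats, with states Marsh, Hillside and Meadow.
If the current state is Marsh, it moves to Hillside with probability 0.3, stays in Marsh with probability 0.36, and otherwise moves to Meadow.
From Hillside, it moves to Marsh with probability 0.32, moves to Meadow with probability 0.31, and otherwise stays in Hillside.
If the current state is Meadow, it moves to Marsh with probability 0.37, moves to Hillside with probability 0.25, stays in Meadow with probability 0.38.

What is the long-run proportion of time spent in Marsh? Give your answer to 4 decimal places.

0.3513

Let the stationary distribution be π with π = πP and π_1 + π_2 + π_3 = 1.
π_1 = 0.36·π_1 + 0.32·π_2 + 0.37·π_3
π_2 = 0.3·π_1 + 0.37·π_2 + 0.25·π_3
Solving with the normalization constraint gives π = (0.3513, 0.3041, 0.3447).
So the stationary probability of Marsh is 0.3513.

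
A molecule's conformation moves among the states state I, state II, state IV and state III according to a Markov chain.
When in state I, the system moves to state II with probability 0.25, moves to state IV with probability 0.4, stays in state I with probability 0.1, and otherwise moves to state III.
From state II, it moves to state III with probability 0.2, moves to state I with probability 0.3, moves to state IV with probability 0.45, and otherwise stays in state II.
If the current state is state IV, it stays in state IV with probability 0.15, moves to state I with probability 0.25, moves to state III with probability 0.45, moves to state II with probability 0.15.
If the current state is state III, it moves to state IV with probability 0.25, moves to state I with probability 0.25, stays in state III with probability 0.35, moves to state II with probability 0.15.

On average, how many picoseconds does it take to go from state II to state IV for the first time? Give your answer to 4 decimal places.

Let t(s) be the expected number of picoseconds to first reach state IV from state s, with t(state IV) = 0. Conditioning on the first picosecond:
t(state I) = 1 + 0.1·t(state I) + 0.25·t(state II) + 0.25·t(state III)
t(state II) = 1 + 0.3·t(state I) + 0.05·t(state II) + 0.2·t(state III)
t(state III) = 1 + 0.25·t(state I) + 0.15·t(state II) + 0.35·t(state III)
Solving: t(state I) = 2.7087, t(state II) = 2.5764, t(state III) = 3.1748.
Expected picoseconds from state II to state IV: 2.5764.

2.5764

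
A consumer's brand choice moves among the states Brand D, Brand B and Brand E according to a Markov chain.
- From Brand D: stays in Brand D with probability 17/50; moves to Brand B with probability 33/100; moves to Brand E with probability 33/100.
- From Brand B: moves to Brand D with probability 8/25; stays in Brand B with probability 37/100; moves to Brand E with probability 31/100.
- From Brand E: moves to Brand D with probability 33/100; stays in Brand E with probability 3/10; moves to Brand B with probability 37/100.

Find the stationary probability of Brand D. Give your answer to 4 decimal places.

Let the stationary distribution be π with π = πP and π_1 + π_2 + π_3 = 1.
π_1 = 0.34·π_1 + 0.32·π_2 + 0.33·π_3
π_2 = 0.33·π_1 + 0.37·π_2 + 0.37·π_3
Solving with the normalization constraint gives π = (0.3297, 0.3568, 0.3135).
So the stationary probability of Brand D is 0.3297.

0.3297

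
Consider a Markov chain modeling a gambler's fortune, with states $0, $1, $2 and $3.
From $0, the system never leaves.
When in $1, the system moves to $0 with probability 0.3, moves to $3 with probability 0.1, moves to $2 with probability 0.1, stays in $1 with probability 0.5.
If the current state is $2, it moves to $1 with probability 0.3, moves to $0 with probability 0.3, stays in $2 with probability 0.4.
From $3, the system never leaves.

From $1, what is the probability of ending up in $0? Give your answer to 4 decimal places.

Let h(s) be the probability of absorption at $0 starting from transient state s. Then h($0) = 1 and h($3) = 0. By first-step analysis:
h($1) = 0.3·1 + 0.5·h($1) + 0.1·h($2) + 0.1·0
h($2) = 0.3·1 + 0.3·h($1) + 0.4·h($2)
Solving: h($1) = 0.7778, h($2) = 0.8889.
Starting from $1, the probability is 0.7778.

0.7778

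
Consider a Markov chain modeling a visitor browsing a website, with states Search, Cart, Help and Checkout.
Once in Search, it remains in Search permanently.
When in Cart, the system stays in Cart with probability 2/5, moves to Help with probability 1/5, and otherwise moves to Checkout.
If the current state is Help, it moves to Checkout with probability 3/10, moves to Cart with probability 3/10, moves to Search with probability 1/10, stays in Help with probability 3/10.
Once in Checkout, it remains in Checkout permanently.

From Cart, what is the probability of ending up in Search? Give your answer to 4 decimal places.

Let h(s) be the probability of absorption at Search starting from transient state s. Then h(Search) = 1 and h(Checkout) = 0. By first-step analysis:
h(Cart) = 0.4·h(Cart) + 0.2·h(Help) + 0.4·0
h(Help) = 0.1·1 + 0.3·h(Cart) + 0.3·h(Help) + 0.3·0
Solving: h(Cart) = 0.0556, h(Help) = 0.1667.
Starting from Cart, the probability is 0.0556.

0.0556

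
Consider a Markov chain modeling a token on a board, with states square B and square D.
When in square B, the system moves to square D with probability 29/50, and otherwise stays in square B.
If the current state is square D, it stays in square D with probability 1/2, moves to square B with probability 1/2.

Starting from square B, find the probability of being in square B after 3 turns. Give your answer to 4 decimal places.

Propagate the distribution vector 3 turns from square B.
After 0 turns: (1.0000, 0.0000)
After 1 turn: (0.4200, 0.5800)
After 2 turns: (0.4664, 0.5336)
After 3 turns: (0.4627, 0.5373)
P(in square B after 3 turns) = 0.4627

0.4627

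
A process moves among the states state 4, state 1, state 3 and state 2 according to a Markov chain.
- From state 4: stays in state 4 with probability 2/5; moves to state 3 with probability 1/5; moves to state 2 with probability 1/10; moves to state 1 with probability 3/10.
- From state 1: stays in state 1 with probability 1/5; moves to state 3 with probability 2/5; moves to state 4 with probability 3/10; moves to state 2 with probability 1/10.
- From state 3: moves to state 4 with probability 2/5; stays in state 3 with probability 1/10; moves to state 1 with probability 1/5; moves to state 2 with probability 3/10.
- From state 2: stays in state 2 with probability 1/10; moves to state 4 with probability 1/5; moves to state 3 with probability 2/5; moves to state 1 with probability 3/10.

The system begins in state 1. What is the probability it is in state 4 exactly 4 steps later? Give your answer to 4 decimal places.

Propagate the distribution vector 4 steps from state 1.
After 0 steps: (0.0000, 1.0000, 0.0000, 0.0000)
After 1 step: (0.3000, 0.2000, 0.4000, 0.1000)
After 2 steps: (0.3600, 0.2400, 0.2200, 0.1800)
After 3 steps: (0.3400, 0.2540, 0.2620, 0.1440)
After 4 steps: (0.3458, 0.2484, 0.2534, 0.1524)
P(in state 4 after 4 steps) = 0.3458

0.3458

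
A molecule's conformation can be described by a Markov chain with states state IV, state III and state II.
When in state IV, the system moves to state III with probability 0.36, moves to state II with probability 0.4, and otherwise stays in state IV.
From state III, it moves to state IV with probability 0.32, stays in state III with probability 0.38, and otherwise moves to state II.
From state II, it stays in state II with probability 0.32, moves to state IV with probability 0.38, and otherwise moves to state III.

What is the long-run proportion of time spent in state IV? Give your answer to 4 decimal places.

0.3151

Let the stationary distribution be π with π = πP and π_1 + π_2 + π_3 = 1.
π_1 = 0.24·π_1 + 0.32·π_2 + 0.38·π_3
π_2 = 0.36·π_1 + 0.38·π_2 + 0.3·π_3
Solving with the normalization constraint gives π = (0.3151, 0.3466, 0.3383).
So the stationary probability of state IV is 0.3151.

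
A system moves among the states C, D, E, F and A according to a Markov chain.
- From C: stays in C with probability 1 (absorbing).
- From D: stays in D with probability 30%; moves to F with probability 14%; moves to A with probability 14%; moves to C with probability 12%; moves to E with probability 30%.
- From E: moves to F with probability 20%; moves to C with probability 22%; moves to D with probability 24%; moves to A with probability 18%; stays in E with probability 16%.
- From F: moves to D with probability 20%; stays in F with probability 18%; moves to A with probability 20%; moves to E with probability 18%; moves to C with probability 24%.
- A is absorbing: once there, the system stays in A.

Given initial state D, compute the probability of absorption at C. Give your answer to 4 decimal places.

Let h(s) be the probability of absorption at C starting from transient state s. Then h(C) = 1 and h(A) = 0. By first-step analysis:
h(D) = 0.12·1 + 0.3·h(D) + 0.3·h(E) + 0.14·h(F) + 0.14·0
h(E) = 0.22·1 + 0.24·h(D) + 0.16·h(E) + 0.2·h(F) + 0.18·0
h(F) = 0.24·1 + 0.2·h(D) + 0.18·h(E) + 0.18·h(F) + 0.2·0
Solving: h(D) = 0.5069, h(E) = 0.5337, h(F) = 0.5335.
Starting from D, the probability is 0.5069.

0.5069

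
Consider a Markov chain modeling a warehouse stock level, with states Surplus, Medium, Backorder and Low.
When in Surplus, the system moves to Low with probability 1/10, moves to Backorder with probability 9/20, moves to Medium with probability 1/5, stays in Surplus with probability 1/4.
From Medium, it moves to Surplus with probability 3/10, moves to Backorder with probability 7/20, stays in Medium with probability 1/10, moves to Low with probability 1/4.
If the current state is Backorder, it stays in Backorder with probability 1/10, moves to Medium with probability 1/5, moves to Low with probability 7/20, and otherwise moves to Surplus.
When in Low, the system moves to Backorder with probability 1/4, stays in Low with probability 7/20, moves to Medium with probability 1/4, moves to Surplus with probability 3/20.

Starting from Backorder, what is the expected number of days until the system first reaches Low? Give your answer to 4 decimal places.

Let t(s) be the expected number of days to first reach Low from state s, with t(Low) = 0. Conditioning on the first day:
t(Surplus) = 1 + 0.25·t(Surplus) + 0.2·t(Medium) + 0.45·t(Backorder)
t(Medium) = 1 + 0.3·t(Surplus) + 0.1·t(Medium) + 0.35·t(Backorder)
t(Backorder) = 1 + 0.35·t(Surplus) + 0.2·t(Medium) + 0.1·t(Backorder)
Solving: t(Surplus) = 4.8253, t(Medium) = 4.2486, t(Backorder) = 3.9318.
Expected days from Backorder to Low: 3.9318.

3.9318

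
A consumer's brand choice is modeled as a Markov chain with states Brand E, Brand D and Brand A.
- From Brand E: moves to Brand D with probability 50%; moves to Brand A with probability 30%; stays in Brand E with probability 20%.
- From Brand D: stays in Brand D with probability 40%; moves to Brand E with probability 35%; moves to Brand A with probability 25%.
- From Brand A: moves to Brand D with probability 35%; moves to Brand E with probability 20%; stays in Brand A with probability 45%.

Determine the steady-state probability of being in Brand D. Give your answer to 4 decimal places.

0.4097

Let the stationary distribution be π with π = πP and π_1 + π_2 + π_3 = 1.
π_1 = 0.2·π_1 + 0.35·π_2 + 0.2·π_3
π_2 = 0.5·π_1 + 0.4·π_2 + 0.35·π_3
Solving with the normalization constraint gives π = (0.2615, 0.4097, 0.3288).
So the stationary probability of Brand D is 0.4097.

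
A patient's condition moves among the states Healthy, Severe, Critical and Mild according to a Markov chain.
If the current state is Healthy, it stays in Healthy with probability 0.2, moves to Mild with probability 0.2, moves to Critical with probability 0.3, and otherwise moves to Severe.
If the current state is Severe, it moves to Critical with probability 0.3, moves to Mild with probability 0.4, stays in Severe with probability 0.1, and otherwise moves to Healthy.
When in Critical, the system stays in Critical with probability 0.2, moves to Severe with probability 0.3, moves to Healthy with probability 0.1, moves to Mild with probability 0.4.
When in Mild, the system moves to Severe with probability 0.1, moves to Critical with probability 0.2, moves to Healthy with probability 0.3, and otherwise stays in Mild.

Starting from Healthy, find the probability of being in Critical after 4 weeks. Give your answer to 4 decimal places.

Propagate the distribution vector 4 weeks from Healthy.
After 0 weeks: (1.0000, 0.0000, 0.0000, 0.0000)
After 1 week: (0.2000, 0.3000, 0.3000, 0.2000)
After 2 weeks: (0.1900, 0.2000, 0.2500, 0.3600)
After 3 weeks: (0.2110, 0.1880, 0.2390, 0.3620)
After 4 weeks: (0.2123, 0.1900, 0.2399, 0.3578)
P(in Critical after 4 weeks) = 0.2399

0.2399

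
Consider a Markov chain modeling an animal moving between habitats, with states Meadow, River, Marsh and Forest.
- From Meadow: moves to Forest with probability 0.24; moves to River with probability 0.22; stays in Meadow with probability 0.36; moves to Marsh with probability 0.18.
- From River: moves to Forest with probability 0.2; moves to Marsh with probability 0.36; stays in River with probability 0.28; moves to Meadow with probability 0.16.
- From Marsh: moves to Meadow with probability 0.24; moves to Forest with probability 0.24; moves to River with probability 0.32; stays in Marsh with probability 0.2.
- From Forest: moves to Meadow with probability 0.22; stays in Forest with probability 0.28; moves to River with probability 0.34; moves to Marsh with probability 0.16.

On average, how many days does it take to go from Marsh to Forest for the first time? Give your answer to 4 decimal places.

4.3737

Let t(s) be the expected number of days to first reach Forest from state s, with t(Forest) = 0. Conditioning on the first day:
t(Meadow) = 1 + 0.36·t(Meadow) + 0.22·t(River) + 0.18·t(Marsh)
t(River) = 1 + 0.16·t(Meadow) + 0.28·t(River) + 0.36·t(Marsh)
t(Marsh) = 1 + 0.24·t(Meadow) + 0.32·t(River) + 0.2·t(Marsh)
Solving: t(Meadow) = 4.3544, t(River) = 4.5434, t(Marsh) = 4.3737.
Expected days from Marsh to Forest: 4.3737.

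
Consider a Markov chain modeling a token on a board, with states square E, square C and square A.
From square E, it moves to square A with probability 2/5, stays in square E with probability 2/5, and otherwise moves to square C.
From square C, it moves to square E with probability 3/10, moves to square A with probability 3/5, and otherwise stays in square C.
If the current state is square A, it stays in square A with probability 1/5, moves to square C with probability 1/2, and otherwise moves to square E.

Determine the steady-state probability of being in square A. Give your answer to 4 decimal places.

0.3810

Let the stationary distribution be π with π = πP and π_1 + π_2 + π_3 = 1.
π_1 = 0.4·π_1 + 0.3·π_2 + 0.3·π_3
π_2 = 0.2·π_1 + 0.1·π_2 + 0.5·π_3
Solving with the normalization constraint gives π = (0.3333, 0.2857, 0.3810).
So the stationary probability of square A is 0.3810.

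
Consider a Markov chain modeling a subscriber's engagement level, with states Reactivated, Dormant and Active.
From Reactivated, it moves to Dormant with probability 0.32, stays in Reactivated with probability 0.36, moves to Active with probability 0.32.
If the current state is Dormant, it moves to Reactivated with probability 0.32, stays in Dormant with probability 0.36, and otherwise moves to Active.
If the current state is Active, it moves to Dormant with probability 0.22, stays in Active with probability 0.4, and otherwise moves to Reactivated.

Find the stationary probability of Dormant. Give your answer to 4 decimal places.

0.2971

Let the stationary distribution be π with π = πP and π_1 + π_2 + π_3 = 1.
π_1 = 0.36·π_1 + 0.32·π_2 + 0.38·π_3
π_2 = 0.32·π_1 + 0.36·π_2 + 0.22·π_3
Solving with the normalization constraint gives π = (0.3551, 0.2971, 0.3478).
So the stationary probability of Dormant is 0.2971.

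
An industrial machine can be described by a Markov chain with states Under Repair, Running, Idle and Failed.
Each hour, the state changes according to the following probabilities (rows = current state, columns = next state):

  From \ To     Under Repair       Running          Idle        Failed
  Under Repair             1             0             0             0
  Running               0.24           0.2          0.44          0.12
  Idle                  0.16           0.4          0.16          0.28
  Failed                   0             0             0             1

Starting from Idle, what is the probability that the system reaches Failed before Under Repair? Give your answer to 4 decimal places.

Let h(s) be the probability of absorption at Failed starting from transient state s. Then h(Failed) = 1 and h(Under Repair) = 0. By first-step analysis:
h(Running) = 0.24·0 + 0.2·h(Running) + 0.44·h(Idle) + 0.12·1
h(Idle) = 0.16·0 + 0.4·h(Running) + 0.16·h(Idle) + 0.28·1
Solving: h(Running) = 0.4516, h(Idle) = 0.5484.
Starting from Idle, the probability is 0.5484.

0.5484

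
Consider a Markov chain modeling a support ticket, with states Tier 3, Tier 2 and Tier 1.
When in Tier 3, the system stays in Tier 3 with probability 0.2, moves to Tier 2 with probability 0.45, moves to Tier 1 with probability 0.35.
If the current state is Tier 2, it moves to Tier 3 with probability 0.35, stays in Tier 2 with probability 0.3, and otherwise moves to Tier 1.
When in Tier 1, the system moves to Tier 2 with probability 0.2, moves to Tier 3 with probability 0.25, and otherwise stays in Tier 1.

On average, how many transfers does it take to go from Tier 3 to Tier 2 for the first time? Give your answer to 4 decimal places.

Let t(s) be the expected number of transfers to first reach Tier 2 from state s, with t(Tier 2) = 0. Conditioning on the first transfer:
t(Tier 3) = 1 + 0.2·t(Tier 3) + 0.35·t(Tier 1)
t(Tier 1) = 1 + 0.25·t(Tier 3) + 0.55·t(Tier 1)
Solving: t(Tier 3) = 2.9358, t(Tier 1) = 3.8532.
Expected transfers from Tier 3 to Tier 2: 2.9358.

2.9358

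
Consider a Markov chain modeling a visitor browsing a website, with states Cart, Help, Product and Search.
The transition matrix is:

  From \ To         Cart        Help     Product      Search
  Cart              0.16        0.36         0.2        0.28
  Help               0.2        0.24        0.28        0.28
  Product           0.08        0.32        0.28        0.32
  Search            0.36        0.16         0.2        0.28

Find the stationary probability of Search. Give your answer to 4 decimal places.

Let the stationary distribution be π with π = πP and π_1 + π_2 + π_3 + π_4 = 1.
π_1 = 0.16·π_1 + 0.2·π_2 + 0.08·π_3 + 0.36·π_4
π_2 = 0.36·π_1 + 0.24·π_2 + 0.32·π_3 + 0.16·π_4
π_3 = 0.2·π_1 + 0.28·π_2 + 0.28·π_3 + 0.2·π_4
Solving with the normalization constraint gives π = (0.2092, 0.2611, 0.2401, 0.2896).
So the stationary probability of Search is 0.2896.

0.2896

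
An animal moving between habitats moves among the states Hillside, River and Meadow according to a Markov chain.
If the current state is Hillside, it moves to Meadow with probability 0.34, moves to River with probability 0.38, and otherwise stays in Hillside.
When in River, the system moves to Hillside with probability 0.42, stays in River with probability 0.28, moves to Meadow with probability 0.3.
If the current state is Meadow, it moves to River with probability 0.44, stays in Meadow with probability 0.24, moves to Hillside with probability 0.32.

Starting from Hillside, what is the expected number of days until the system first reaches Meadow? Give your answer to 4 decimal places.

3.0658

Let t(s) be the expected number of days to first reach Meadow from state s, with t(Meadow) = 0. Conditioning on the first day:
t(Hillside) = 1 + 0.28·t(Hillside) + 0.38·t(River)
t(River) = 1 + 0.42·t(Hillside) + 0.28·t(River)
Solving: t(Hillside) = 3.0658, t(River) = 3.1773.
Expected days from Hillside to Meadow: 3.0658.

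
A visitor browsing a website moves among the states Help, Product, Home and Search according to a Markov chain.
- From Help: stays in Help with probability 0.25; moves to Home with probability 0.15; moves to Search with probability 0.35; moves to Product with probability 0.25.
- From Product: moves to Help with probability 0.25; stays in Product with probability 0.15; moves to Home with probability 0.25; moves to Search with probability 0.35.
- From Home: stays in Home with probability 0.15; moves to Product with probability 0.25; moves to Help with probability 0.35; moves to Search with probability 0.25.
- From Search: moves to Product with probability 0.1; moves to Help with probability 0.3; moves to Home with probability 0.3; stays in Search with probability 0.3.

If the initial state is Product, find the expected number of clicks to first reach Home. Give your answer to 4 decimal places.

Let t(s) be the expected number of clicks to first reach Home from state s, with t(Home) = 0. Conditioning on the first click:
t(Help) = 1 + 0.25·t(Help) + 0.25·t(Product) + 0.35·t(Search)
t(Product) = 1 + 0.25·t(Help) + 0.15·t(Product) + 0.35·t(Search)
t(Search) = 1 + 0.3·t(Help) + 0.1·t(Product) + 0.3·t(Search)
Solving: t(Help) = 4.5833, t(Product) = 4.1667, t(Search) = 3.9881.
Expected clicks from Product to Home: 4.1667.

4.1667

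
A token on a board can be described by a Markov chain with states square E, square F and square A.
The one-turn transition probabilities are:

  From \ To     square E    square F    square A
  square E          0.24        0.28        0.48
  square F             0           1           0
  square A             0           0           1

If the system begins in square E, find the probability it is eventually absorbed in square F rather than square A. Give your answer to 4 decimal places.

Let h(s) be the probability of absorption at square F starting from transient state s. Then h(square F) = 1 and h(square A) = 0. By first-step analysis:
h(square E) = 0.24·h(square E) + 0.28·1 + 0.48·0
Solving: h(square E) = 0.3684.
Starting from square E, the probability is 0.3684.

0.3684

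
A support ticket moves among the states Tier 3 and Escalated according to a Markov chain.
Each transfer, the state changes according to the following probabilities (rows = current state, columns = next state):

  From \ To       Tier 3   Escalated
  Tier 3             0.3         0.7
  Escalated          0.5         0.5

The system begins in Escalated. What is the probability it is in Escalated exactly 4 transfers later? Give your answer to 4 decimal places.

Propagate the distribution vector 4 transfers from Escalated.
After 0 transfers: (0.0000, 1.0000)
After 1 transfer: (0.5000, 0.5000)
After 2 transfers: (0.4000, 0.6000)
After 3 transfers: (0.4200, 0.5800)
After 4 transfers: (0.4160, 0.5840)
P(in Escalated after 4 transfers) = 0.5840

0.5840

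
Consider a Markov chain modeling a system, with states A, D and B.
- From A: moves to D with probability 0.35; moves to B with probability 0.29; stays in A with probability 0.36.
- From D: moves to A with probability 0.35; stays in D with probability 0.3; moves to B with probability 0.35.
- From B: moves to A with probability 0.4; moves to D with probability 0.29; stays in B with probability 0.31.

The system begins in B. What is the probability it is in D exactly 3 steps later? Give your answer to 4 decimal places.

Propagate the distribution vector 3 steps from B.
After 0 steps: (0.0000, 0.0000, 1.0000)
After 1 step: (0.4000, 0.2900, 0.3100)
After 2 steps: (0.3695, 0.3169, 0.3136)
After 3 steps: (0.3694, 0.3153, 0.3153)
P(in D after 3 steps) = 0.3153

0.3153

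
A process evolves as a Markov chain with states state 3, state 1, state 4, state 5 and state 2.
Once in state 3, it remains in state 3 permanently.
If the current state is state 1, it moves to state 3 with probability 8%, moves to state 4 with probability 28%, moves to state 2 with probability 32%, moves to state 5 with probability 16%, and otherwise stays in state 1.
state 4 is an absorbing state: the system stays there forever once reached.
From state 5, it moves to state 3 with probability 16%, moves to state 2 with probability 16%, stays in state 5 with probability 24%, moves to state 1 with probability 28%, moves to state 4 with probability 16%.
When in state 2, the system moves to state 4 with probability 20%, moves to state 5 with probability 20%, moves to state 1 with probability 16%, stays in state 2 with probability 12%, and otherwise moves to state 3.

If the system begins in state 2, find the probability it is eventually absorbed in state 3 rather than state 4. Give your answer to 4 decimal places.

Let h(s) be the probability of absorption at state 3 starting from transient state s. Then h(state 3) = 1 and h(state 4) = 0. By first-step analysis:
h(state 1) = 0.08·1 + 0.16·h(state 1) + 0.28·0 + 0.16·h(state 5) + 0.32·h(state 2)
h(state 5) = 0.16·1 + 0.28·h(state 1) + 0.16·0 + 0.24·h(state 5) + 0.16·h(state 2)
h(state 2) = 0.32·1 + 0.16·h(state 1) + 0.2·0 + 0.2·h(state 5) + 0.12·h(state 2)
Solving: h(state 1) = 0.3906, h(state 5) = 0.4683, h(state 2) = 0.5411.
Starting from state 2, the probability is 0.5411.

0.5411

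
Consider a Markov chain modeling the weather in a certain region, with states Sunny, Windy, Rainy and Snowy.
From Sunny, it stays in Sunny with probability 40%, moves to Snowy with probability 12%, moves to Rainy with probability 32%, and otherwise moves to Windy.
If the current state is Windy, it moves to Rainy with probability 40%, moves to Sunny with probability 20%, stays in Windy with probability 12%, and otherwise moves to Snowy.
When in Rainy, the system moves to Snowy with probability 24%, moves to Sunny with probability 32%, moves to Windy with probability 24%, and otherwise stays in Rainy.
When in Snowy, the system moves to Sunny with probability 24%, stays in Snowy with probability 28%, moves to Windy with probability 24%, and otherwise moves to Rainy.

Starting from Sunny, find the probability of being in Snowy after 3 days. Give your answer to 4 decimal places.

0.2169

Propagate the distribution vector 3 days from Sunny.
After 0 days: (1.0000, 0.0000, 0.0000, 0.0000)
After 1 day: (0.4000, 0.1600, 0.3200, 0.1200)
After 2 days: (0.3232, 0.1888, 0.2848, 0.2032)
After 3 days: (0.3069, 0.1915, 0.2847, 0.2169)
P(in Snowy after 3 days) = 0.2169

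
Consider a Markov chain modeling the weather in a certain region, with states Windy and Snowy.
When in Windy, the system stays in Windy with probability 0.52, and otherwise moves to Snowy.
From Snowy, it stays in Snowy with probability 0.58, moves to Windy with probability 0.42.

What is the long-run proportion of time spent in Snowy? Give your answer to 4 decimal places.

0.5333

Let the stationary distribution be π with π = πP and π_1 + π_2 = 1.
π_1 = 0.52·π_1 + 0.42·π_2
Solving with the normalization constraint gives π = (0.4667, 0.5333).
So the stationary probability of Snowy is 0.5333.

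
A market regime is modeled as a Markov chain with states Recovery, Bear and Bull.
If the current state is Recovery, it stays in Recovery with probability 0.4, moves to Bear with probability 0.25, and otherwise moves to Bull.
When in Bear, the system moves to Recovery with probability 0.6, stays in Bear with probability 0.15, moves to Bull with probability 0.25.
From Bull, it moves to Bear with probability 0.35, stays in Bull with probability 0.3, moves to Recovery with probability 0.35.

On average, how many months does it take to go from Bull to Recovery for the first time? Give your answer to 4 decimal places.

2.3645

Let t(s) be the expected number of months to first reach Recovery from state s, with t(Recovery) = 0. Conditioning on the first month:
t(Bear) = 1 + 0.15·t(Bear) + 0.25·t(Bull)
t(Bull) = 1 + 0.35·t(Bear) + 0.3·t(Bull)
Solving: t(Bear) = 1.8719, t(Bull) = 2.3645.
Expected months from Bull to Recovery: 2.3645.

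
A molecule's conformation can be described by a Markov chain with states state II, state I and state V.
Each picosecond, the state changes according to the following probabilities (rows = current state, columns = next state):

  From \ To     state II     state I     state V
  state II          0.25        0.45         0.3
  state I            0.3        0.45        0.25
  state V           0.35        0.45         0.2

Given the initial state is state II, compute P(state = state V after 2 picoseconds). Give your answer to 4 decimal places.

0.2475

Sum over the intermediate state after 1 picosecond:
P = P(state II→state II)·P(state II→state V) + P(state II→state I)·P(state I→state V) + P(state II→state V)·P(state V→state V)
  = 0.25×0.3 + 0.45×0.25 + 0.3×0.2
  = 0.0750 + 0.1125 + 0.0600 = 0.2475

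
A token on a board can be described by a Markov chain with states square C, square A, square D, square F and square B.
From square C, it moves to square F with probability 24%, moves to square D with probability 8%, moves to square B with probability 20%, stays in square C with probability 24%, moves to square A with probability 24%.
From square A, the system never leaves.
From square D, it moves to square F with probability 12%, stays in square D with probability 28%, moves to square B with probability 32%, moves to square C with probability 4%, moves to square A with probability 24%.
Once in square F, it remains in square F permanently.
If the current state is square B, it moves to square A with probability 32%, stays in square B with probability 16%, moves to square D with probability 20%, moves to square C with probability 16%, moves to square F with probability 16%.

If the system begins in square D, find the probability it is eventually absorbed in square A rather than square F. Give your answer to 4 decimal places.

Let h(s) be the probability of absorption at square A starting from transient state s. Then h(square A) = 1 and h(square F) = 0. By first-step analysis:
h(square C) = 0.24·h(square C) + 0.24·1 + 0.08·h(square D) + 0.24·0 + 0.2·h(square B)
h(square D) = 0.04·h(square C) + 0.24·1 + 0.28·h(square D) + 0.12·0 + 0.32·h(square B)
h(square B) = 0.16·h(square C) + 0.32·1 + 0.2·h(square D) + 0.16·0 + 0.16·h(square B)
Solving: h(square C) = 0.5527, h(square D) = 0.6488, h(square B) = 0.6407.
Starting from square D, the probability is 0.6488.

0.6488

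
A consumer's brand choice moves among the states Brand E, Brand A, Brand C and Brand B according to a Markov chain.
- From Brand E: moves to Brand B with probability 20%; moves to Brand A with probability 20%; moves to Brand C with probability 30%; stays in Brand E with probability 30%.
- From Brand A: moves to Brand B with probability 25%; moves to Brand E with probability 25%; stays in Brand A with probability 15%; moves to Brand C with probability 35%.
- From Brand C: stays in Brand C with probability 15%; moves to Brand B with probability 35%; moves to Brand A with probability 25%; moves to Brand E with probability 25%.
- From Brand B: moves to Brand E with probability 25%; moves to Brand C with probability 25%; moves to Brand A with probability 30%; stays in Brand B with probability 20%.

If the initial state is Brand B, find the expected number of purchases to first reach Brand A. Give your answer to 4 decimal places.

3.8208

Let t(s) be the expected number of purchases to first reach Brand A from state s, with t(Brand A) = 0. Conditioning on the first purchase:
t(Brand E) = 1 + 0.3·t(Brand E) + 0.3·t(Brand C) + 0.2·t(Brand B)
t(Brand C) = 1 + 0.25·t(Brand E) + 0.15·t(Brand C) + 0.35·t(Brand B)
t(Brand B) = 1 + 0.25·t(Brand E) + 0.25·t(Brand C) + 0.2·t(Brand B)
Solving: t(Brand E) = 4.2322, t(Brand C) = 3.9945, t(Brand B) = 3.8208.
Expected purchases from Brand B to Brand A: 3.8208.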